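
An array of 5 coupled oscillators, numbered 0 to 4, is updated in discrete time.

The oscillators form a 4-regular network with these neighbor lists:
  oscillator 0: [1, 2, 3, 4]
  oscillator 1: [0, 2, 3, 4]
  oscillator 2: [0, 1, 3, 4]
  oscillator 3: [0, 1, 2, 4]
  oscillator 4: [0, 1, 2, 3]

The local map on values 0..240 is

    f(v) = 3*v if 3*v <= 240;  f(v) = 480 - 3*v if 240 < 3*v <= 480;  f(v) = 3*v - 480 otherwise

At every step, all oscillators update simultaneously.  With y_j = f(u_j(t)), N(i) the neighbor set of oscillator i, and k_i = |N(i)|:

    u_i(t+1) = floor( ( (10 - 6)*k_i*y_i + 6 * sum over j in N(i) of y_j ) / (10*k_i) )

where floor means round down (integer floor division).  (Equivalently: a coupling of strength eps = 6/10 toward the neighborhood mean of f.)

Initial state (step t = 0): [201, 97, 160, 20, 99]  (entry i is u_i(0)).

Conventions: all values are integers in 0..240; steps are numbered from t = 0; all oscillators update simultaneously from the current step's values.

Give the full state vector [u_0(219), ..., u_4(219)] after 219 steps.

Answer: [181, 179, 181, 181, 179]
Key observation: The state at step 24, [61, 59, 61, 61, 59], reappears at step 26: the system is in a cycle of period 2 from step 24 on.  Therefore the state at step 219 equals the state at step 24 + ((219 - 24) mod 2) = 25, which is [181, 179, 181, 181, 179].

Derivation:
t=0: [201, 97, 160, 20, 99]
t=1: [114, 130, 83, 98, 129]
t=2: [145, 133, 168, 157, 133]
t=3: [47, 56, 42, 38, 56]
t=4: [142, 149, 139, 136, 149]
t=5: [51, 46, 54, 56, 46]
t=6: [152, 148, 154, 155, 148]
t=7: [25, 28, 23, 23, 28]
t=8: [75, 78, 74, 74, 78]
t=9: [226, 229, 226, 226, 229]
t=10: [200, 202, 200, 200, 202]
t=11: [121, 123, 121, 121, 123]
t=12: [115, 113, 115, 115, 113]
t=13: [136, 138, 136, 136, 138]
t=14: [70, 68, 70, 70, 68]
t=15: [208, 206, 208, 208, 206]
t=16: [142, 140, 142, 142, 140]
t=17: [55, 57, 55, 55, 57]
t=18: [166, 168, 166, 166, 168]
t=19: [19, 21, 19, 19, 21]
t=20: [58, 60, 58, 58, 60]
t=21: [175, 177, 175, 175, 177]
t=22: [46, 48, 46, 46, 48]
t=23: [139, 141, 139, 139, 141]
t=24: [61, 59, 61, 61, 59]
t=25: [181, 179, 181, 181, 179]
t=26: [61, 59, 61, 61, 59]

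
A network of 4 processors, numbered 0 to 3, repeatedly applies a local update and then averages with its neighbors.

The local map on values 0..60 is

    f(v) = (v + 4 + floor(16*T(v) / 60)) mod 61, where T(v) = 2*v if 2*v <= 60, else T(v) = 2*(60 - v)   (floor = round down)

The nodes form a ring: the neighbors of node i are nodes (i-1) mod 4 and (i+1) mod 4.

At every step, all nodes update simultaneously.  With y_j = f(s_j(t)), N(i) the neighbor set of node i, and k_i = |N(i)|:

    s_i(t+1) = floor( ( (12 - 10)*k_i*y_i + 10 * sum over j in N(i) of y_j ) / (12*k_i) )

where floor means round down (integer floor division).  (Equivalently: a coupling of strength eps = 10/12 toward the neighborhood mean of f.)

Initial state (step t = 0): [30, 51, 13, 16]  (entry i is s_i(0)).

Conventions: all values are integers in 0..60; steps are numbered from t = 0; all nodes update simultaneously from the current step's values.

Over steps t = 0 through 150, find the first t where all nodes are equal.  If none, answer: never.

Simulating step by step:
t=0: [30, 51, 13, 16]  (not all equal)
t=1: [44, 40, 40, 35]  (not all equal)
t=2: [53, 54, 53, 54]  (not all equal)
t=3: [10, 50, 10, 50]  (not all equal)
t=4: [52, 25, 52, 25]  (not all equal)
t=5: [45, 57, 45, 57]  (not all equal)
t=6: [10, 47, 10, 47]  (not all equal)
t=7: [50, 25, 50, 25]  (not all equal)
t=8: [44, 56, 44, 56]  (not all equal)
t=9: [10, 46, 10, 46]  (not all equal)
t=10: [50, 25, 50, 25]  (not all equal)

Answer: never
Key observation: The state at step 7 reappears at step 10 — the system is in a cycle of period 3 from step 7 on.  No step 0..10 is synchronized, and the cycle repeats forever, so no step up to 150 (or ever) has all nodes equal.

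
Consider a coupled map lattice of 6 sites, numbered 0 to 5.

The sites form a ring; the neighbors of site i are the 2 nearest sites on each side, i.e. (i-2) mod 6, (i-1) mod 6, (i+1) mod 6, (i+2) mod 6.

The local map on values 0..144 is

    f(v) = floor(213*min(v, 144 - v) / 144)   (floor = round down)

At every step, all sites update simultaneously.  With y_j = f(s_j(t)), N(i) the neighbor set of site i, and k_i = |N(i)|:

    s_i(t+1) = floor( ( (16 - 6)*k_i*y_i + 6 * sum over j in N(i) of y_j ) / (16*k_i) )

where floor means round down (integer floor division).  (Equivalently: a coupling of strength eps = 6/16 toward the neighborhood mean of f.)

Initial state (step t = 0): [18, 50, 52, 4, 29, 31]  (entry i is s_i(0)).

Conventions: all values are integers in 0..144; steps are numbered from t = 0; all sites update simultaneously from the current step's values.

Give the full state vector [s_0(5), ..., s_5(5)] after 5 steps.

Answer: [96, 97, 96, 86, 90, 90]

Derivation:
t=0: [18, 50, 52, 4, 29, 31]
t=1: [38, 59, 61, 25, 40, 41]
t=2: [62, 77, 78, 50, 59, 59]
t=3: [91, 94, 93, 80, 87, 87]
t=4: [78, 76, 77, 88, 83, 83]
t=5: [96, 97, 96, 86, 90, 90]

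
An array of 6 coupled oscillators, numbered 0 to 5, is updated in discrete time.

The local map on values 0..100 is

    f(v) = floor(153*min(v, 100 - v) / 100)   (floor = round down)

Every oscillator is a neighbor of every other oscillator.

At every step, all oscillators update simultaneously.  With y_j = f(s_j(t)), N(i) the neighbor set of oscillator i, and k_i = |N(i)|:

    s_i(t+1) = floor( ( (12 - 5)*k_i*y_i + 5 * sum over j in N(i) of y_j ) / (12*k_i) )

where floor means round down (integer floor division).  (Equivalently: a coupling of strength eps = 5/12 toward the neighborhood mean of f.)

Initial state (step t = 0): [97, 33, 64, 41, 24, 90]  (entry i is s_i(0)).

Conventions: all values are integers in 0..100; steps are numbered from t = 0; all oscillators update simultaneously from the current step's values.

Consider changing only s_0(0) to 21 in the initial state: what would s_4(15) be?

Answer: s_4(15) = 54
Key observation: This trace re-runs the system from the modified initial state.

Derivation:
t=0: [21, 33, 64, 41, 24, 90]
t=1: [36, 45, 48, 51, 38, 28]
t=2: [58, 64, 67, 67, 59, 51]
t=3: [61, 57, 54, 54, 60, 66]
t=4: [60, 63, 66, 66, 61, 57]
t=5: [59, 56, 54, 54, 58, 61]
t=6: [63, 66, 67, 67, 64, 62]
t=7: [54, 52, 51, 51, 54, 55]
t=8: [70, 72, 72, 72, 70, 69]
t=9: [44, 42, 42, 42, 44, 45]
t=10: [66, 64, 64, 64, 66, 66]
t=11: [52, 54, 54, 54, 52, 52]
t=12: [72, 70, 70, 70, 72, 72]
t=13: [42, 44, 44, 44, 42, 42]
t=14: [64, 66, 66, 66, 64, 64]
t=15: [54, 52, 52, 52, 54, 54]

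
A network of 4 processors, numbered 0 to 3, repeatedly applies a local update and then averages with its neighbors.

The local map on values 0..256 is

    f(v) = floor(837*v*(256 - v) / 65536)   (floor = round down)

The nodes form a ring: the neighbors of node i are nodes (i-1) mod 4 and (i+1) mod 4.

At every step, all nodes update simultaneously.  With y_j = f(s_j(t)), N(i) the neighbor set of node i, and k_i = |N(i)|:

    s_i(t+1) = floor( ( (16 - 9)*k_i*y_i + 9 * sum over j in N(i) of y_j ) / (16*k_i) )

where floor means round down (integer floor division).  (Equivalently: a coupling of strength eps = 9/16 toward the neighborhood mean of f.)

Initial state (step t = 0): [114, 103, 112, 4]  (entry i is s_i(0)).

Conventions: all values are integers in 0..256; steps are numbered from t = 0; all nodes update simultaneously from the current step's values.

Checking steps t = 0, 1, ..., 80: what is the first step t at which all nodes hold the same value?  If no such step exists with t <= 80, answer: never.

Simulating step by step:
t=0: [114, 103, 112, 4]  (not all equal)
t=1: [150, 203, 149, 120]  (not all equal)
t=2: [185, 174, 185, 205]  (not all equal)
t=3: [161, 173, 161, 152]  (not all equal)
t=4: [193, 189, 193, 197]  (not all equal)
t=5: [154, 157, 154, 151]  (not all equal)
t=6: [200, 199, 200, 200]  (not all equal)
t=7: [143, 143, 143, 143]  (all equal)

Answer: 7
Key observation: Synchronization is absorbing here: once all nodes are equal they stay equal, and step 7 is the first all-equal step.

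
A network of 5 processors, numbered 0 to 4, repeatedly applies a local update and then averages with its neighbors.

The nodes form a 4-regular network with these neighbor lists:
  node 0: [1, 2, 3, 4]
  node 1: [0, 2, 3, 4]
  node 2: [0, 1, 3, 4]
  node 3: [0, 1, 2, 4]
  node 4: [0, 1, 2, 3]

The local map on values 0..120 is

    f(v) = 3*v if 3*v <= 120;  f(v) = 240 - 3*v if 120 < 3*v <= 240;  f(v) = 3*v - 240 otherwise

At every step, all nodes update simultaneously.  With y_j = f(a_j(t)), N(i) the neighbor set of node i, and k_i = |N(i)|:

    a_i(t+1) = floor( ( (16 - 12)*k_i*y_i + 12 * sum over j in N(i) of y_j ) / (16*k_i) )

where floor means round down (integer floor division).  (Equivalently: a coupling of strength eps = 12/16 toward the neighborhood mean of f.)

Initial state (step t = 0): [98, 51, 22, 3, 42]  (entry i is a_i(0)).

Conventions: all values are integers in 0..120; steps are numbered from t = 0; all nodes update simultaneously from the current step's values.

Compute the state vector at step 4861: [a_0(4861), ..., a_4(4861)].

Simulating step by step:
t=0: [98, 51, 22, 3, 42]
t=1: [65, 67, 66, 62, 69]
t=2: [42, 42, 42, 43, 42]
t=3: [113, 113, 113, 113, 113]
t=4: [99, 99, 99, 99, 99]
t=5: [57, 57, 57, 57, 57]
t=6: [69, 69, 69, 69, 69]
t=7: [33, 33, 33, 33, 33]
t=8: [99, 99, 99, 99, 99]

Answer: [57, 57, 57, 57, 57]
Key observation: The state at step 4, [99, 99, 99, 99, 99], reappears at step 8: the system is in a cycle of period 4 from step 4 on.  Therefore the state at step 4861 equals the state at step 4 + ((4861 - 4) mod 4) = 5, which is [57, 57, 57, 57, 57].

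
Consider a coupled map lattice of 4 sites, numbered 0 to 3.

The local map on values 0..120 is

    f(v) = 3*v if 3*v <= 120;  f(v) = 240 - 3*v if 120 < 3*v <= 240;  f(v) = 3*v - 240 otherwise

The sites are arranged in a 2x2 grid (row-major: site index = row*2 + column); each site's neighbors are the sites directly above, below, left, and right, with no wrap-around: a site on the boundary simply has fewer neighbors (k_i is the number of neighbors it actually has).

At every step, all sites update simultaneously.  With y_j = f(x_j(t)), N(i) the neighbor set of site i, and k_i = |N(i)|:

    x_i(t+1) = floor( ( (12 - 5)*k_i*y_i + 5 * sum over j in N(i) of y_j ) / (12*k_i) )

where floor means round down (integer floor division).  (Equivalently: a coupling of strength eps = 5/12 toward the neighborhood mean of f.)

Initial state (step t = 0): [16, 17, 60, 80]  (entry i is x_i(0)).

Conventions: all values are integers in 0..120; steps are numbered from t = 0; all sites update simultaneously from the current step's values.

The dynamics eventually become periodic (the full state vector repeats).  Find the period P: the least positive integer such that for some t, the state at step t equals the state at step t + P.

Simulating step by step:
t=0: [16, 17, 60, 80]
t=1: [51, 39, 45, 23]
t=2: [97, 100, 93, 86]
t=3: [50, 49, 37, 31]
t=4: [95, 92, 102, 96]
t=5: [47, 40, 57, 49]
t=6: [97, 110, 80, 93]
t=7: [48, 71, 18, 41]
t=8: [72, 60, 75, 85]
t=9: [29, 43, 16, 24]
t=10: [83, 97, 61, 75]
t=11: [27, 34, 38, 31]
t=12: [92, 95, 102, 99]
t=13: [44, 45, 57, 56]
t=14: [99, 98, 77, 78]
t=15: [46, 44, 18, 16]
t=16: [93, 94, 62, 61]
t=17: [42, 44, 51, 53]
t=18: [107, 103, 91, 87]
t=19: [68, 61, 40, 33]
t=20: [57, 61, 98, 94]
t=21: [63, 56, 54, 47]
t=22: [61, 73, 76, 89]
t=23: [40, 29, 24, 22]
t=24: [103, 89, 80, 71]
t=25: [45, 35, 20, 21]
t=26: [95, 96, 70, 71]
t=27: [42, 43, 32, 32]
t=28: [109, 108, 99, 99]
t=29: [80, 79, 63, 62]
t=30: [11, 13, 41, 42]
t=31: [51, 53, 98, 99]
t=32: [78, 77, 61, 61]
t=33: [17, 18, 46, 47]
t=34: [62, 62, 90, 90]
t=35: [49, 49, 35, 35]
t=36: [95, 95, 102, 102]
t=37: [49, 49, 61, 61]
t=38: [85, 85, 64, 64]
t=39: [21, 21, 41, 41]
t=40: [74, 74, 105, 105]
t=41: [29, 29, 63, 63]
t=42: [79, 79, 58, 58]
t=43: [16, 16, 52, 52]
t=44: [55, 55, 76, 76]
t=45: [61, 61, 25, 25]
t=46: [60, 60, 71, 71]
t=47: [53, 53, 33, 33]
t=48: [84, 84, 95, 95]
t=49: [18, 18, 38, 38]
t=50: [66, 66, 101, 101]
t=51: [46, 46, 58, 58]
t=52: [94, 94, 73, 73]
t=53: [37, 37, 25, 25]
t=54: [103, 103, 82, 82]
t=55: [55, 55, 19, 19]
t=56: [71, 71, 60, 60]
t=57: [33, 33, 53, 53]
t=58: [95, 95, 84, 84]
t=59: [38, 38, 18, 18]
t=60: [101, 101, 66, 66]
t=61: [58, 58, 46, 46]
t=62: [73, 73, 94, 94]
t=63: [25, 25, 37, 37]
t=64: [82, 82, 103, 103]
t=65: [19, 19, 55, 55]
t=66: [60, 60, 71, 71]

Answer: 20
Key observation: The state at step 46, [60, 60, 71, 71], reappears at step 66 — and no state repeats earlier — so the cycle the system enters has period 20.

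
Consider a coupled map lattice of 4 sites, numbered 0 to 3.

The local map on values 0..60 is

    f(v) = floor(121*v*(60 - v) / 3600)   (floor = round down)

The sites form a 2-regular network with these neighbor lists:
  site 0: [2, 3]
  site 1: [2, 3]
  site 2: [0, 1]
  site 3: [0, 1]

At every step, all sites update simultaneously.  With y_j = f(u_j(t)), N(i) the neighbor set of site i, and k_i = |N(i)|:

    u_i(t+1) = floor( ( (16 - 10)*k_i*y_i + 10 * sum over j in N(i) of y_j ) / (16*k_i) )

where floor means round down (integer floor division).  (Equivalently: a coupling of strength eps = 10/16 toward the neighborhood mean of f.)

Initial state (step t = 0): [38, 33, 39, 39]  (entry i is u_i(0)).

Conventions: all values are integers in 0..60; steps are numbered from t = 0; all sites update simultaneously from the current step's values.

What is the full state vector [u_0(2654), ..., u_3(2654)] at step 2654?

Simulating step by step:
t=0: [38, 33, 39, 39]
t=1: [27, 27, 27, 27]
t=2: [29, 29, 29, 29]
t=3: [30, 30, 30, 30]
t=4: [30, 30, 30, 30]

Answer: [30, 30, 30, 30]
Key observation: The state at step 3, [30, 30, 30, 30], reappears at step 4: the system is in a cycle of period 1 from step 3 on.  Therefore the state at step 2654 equals the state at step 3 + ((2654 - 3) mod 1) = 3, which is [30, 30, 30, 30].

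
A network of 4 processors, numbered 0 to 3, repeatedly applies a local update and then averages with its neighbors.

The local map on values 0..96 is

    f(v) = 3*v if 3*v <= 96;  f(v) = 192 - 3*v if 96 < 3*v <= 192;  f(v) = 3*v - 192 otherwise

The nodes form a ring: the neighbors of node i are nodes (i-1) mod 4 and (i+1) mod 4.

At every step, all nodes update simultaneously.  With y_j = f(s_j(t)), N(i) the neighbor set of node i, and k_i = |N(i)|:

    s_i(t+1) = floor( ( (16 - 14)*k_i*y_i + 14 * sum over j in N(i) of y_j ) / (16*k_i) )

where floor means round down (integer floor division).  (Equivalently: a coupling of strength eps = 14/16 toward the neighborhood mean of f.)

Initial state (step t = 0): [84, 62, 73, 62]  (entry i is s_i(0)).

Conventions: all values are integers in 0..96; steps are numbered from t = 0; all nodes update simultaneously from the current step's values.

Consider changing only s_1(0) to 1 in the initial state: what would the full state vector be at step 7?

Answer: [82, 70, 82, 70]
Key observation: This trace re-runs the system from the modified initial state.

Derivation:
t=0: [84, 1, 73, 62]
t=1: [11, 38, 7, 38]
t=2: [72, 33, 70, 33]
t=3: [84, 30, 83, 30]
t=4: [86, 62, 85, 62]
t=5: [13, 57, 13, 57]
t=6: [23, 36, 23, 36]
t=7: [82, 70, 82, 70]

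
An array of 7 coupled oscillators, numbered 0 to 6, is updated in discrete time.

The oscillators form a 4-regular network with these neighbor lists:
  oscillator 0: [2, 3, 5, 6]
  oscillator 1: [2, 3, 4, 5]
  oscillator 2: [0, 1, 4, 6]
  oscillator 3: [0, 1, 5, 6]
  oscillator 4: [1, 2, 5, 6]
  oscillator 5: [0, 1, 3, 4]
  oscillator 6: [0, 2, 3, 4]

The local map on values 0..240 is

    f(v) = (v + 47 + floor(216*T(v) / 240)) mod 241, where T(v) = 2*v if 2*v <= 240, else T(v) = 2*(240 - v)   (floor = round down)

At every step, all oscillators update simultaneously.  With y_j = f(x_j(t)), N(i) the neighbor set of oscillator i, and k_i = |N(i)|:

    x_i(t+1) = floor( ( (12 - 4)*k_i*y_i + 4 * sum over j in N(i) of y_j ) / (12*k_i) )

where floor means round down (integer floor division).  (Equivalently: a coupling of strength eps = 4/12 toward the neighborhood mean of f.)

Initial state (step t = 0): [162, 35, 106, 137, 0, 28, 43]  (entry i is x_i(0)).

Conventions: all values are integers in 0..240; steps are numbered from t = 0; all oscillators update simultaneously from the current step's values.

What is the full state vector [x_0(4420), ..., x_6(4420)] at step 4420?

Simulating step by step:
t=0: [162, 35, 106, 137, 0, 28, 43]
t=1: [115, 130, 106, 130, 76, 119, 143]
t=2: [126, 122, 101, 133, 53, 127, 113]
t=3: [131, 139, 108, 131, 170, 140, 127]
t=4: [130, 123, 113, 132, 109, 125, 130]
t=5: [133, 134, 124, 133, 118, 135, 130]
t=6: [131, 131, 136, 131, 135, 130, 134]
t=7: [132, 132, 129, 132, 130, 133, 130]
t=8: [132, 132, 133, 132, 133, 131, 133]
t=9: [131, 131, 131, 132, 131, 132, 131]
t=10: [132, 132, 133, 132, 132, 132, 132]
t=11: [131, 131, 131, 132, 131, 132, 131]

Answer: [132, 132, 133, 132, 132, 132, 132]
Key observation: The state at step 9, [131, 131, 131, 132, 131, 132, 131], reappears at step 11: the system is in a cycle of period 2 from step 9 on.  Therefore the state at step 4420 equals the state at step 9 + ((4420 - 9) mod 2) = 10, which is [132, 132, 133, 132, 132, 132, 132].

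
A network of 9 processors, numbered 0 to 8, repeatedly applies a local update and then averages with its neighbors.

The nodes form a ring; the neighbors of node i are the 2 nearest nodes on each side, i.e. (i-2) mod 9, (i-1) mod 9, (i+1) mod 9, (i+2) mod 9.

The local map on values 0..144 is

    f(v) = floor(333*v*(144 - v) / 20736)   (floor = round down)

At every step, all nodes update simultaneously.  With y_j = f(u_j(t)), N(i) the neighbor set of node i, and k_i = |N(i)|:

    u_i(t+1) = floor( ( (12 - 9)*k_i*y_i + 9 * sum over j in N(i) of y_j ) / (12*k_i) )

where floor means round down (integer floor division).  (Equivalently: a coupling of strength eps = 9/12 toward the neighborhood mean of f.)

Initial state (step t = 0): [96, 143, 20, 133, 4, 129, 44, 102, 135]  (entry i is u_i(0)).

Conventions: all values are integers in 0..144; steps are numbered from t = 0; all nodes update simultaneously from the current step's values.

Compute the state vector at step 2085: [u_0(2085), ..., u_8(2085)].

Simulating step by step:
t=0: [96, 143, 20, 133, 4, 129, 44, 102, 135]
t=1: [42, 29, 29, 20, 32, 39, 41, 53, 44]
t=2: [64, 56, 53, 52, 56, 61, 67, 69, 67]
t=3: [80, 79, 78, 78, 79, 80, 81, 82, 81]
t=4: [81, 81, 82, 82, 81, 81, 81, 81, 81]
t=5: [81, 81, 81, 81, 81, 81, 81, 81, 81]
t=6: [81, 81, 81, 81, 81, 81, 81, 81, 81]

Answer: [81, 81, 81, 81, 81, 81, 81, 81, 81]
Key observation: The state at step 5, [81, 81, 81, 81, 81, 81, 81, 81, 81], reappears at step 6: the system is in a cycle of period 1 from step 5 on.  Therefore the state at step 2085 equals the state at step 5 + ((2085 - 5) mod 1) = 5, which is [81, 81, 81, 81, 81, 81, 81, 81, 81].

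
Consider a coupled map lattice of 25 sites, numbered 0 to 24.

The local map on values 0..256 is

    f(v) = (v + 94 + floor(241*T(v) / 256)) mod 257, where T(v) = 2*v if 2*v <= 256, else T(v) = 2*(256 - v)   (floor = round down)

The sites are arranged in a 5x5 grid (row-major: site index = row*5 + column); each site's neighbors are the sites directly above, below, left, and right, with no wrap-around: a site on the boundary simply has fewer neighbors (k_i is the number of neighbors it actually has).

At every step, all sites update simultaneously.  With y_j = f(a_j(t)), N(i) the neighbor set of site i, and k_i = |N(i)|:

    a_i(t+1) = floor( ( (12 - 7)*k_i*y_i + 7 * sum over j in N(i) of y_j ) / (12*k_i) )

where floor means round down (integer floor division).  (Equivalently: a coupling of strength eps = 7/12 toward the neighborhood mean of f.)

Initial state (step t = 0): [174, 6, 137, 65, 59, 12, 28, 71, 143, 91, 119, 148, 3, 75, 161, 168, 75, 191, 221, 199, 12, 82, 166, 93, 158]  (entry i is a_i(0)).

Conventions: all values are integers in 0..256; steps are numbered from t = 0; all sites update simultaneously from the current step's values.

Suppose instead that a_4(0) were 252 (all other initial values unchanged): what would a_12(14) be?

Answer: a_12(14) = 170
Key observation: This trace re-runs the system from the modified initial state.

Derivation:
t=0: [174, 6, 137, 65, 252, 12, 28, 71, 143, 91, 119, 148, 3, 75, 161, 168, 75, 191, 221, 199, 12, 82, 166, 93, 158]
t=1: [138, 150, 116, 104, 75, 154, 140, 114, 111, 131, 169, 152, 105, 108, 130, 141, 106, 128, 117, 152, 124, 99, 135, 135, 146]
t=2: [189, 186, 165, 130, 120, 185, 185, 165, 160, 164, 179, 170, 160, 159, 189, 179, 162, 181, 179, 187, 173, 154, 185, 192, 190]
t=3: [153, 157, 175, 188, 186, 155, 159, 171, 180, 171, 160, 167, 172, 171, 161, 164, 170, 163, 159, 153, 169, 172, 160, 152, 151]
t=4: [181, 177, 165, 156, 157, 180, 176, 167, 162, 165, 176, 171, 169, 169, 174, 172, 170, 173, 177, 181, 169, 169, 176, 181, 184]
t=5: [160, 163, 172, 178, 178, 160, 164, 170, 174, 173, 164, 166, 168, 168, 166, 166, 167, 165, 162, 160, 168, 167, 163, 159, 157]
t=6: [176, 173, 167, 162, 162, 175, 173, 168, 165, 166, 173, 172, 170, 170, 171, 171, 171, 172, 174, 176, 170, 171, 174, 177, 178]
t=7: [164, 166, 170, 173, 174, 164, 166, 169, 171, 172, 166, 167, 168, 168, 167, 167, 167, 166, 165, 163, 168, 167, 165, 162, 161]
t=8: [173, 171, 168, 166, 165, 173, 171, 169, 168, 167, 172, 171, 170, 170, 170, 171, 171, 171, 173, 174, 170, 171, 172, 174, 175]
t=9: [166, 168, 169, 171, 172, 166, 167, 169, 170, 170, 167, 167, 168, 168, 168, 167, 168, 167, 166, 165, 168, 167, 167, 165, 164]
t=10: [171, 170, 169, 168, 167, 171, 170, 169, 168, 168, 171, 170, 170, 170, 170, 170, 170, 170, 171, 172, 170, 170, 171, 172, 173]
t=11: [168, 168, 169, 170, 170, 168, 168, 168, 169, 169, 168, 168, 168, 168, 168, 168, 168, 168, 167, 167, 168, 168, 167, 167, 166]
t=12: [170, 169, 169, 168, 168, 170, 170, 169, 169, 169, 170, 170, 170, 170, 170, 170, 170, 170, 170, 171, 170, 170, 170, 171, 171]
t=13: [168, 168, 169, 169, 169, 168, 168, 168, 169, 169, 168, 168, 168, 168, 168, 168, 168, 168, 168, 168, 168, 168, 168, 168, 168]
t=14: [170, 169, 169, 169, 169, 170, 170, 169, 169, 169, 170, 170, 170, 169, 169, 170, 170, 170, 170, 170, 170, 170, 170, 170, 170]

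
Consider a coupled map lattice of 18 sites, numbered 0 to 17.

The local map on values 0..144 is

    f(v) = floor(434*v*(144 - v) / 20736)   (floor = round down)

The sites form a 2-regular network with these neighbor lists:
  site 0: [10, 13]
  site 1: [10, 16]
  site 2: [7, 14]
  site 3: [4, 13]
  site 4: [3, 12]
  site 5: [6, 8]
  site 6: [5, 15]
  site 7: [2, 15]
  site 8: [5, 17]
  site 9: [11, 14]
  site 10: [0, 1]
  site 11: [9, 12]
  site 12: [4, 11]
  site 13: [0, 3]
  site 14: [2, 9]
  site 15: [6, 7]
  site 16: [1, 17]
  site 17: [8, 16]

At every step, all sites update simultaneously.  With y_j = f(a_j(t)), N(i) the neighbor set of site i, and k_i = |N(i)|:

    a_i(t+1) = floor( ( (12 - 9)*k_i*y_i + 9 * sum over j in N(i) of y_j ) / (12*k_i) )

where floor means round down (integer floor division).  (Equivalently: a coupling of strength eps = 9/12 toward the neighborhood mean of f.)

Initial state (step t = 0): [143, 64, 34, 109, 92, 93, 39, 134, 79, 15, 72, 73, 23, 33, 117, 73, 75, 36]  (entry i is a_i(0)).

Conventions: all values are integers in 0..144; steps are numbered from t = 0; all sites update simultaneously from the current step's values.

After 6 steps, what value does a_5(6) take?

Simulating step by step:
t=0: [143, 64, 34, 109, 92, 93, 39, 134, 79, 15, 72, 73, 23, 33, 117, 73, 75, 36]
t=1: [69, 107, 54, 85, 76, 96, 98, 76, 94, 75, 67, 63, 92, 49, 60, 69, 97, 100]
t=2: [103, 96, 105, 102, 103, 96, 100, 105, 95, 106, 98, 104, 105, 103, 104, 102, 89, 95]
t=3: [90, 97, 85, 88, 87, 94, 92, 86, 96, 86, 92, 85, 86, 88, 85, 88, 97, 98]
t=4: [101, 96, 104, 103, 103, 98, 100, 103, 96, 104, 98, 104, 103, 102, 104, 102, 94, 95]
t=5: [91, 96, 87, 88, 88, 94, 91, 88, 95, 87, 93, 87, 87, 89, 87, 89, 96, 97]
t=6: [100, 97, 103, 102, 103, 98, 100, 102, 96, 103, 98, 103, 103, 101, 103, 101, 95, 96]

Answer: a_5(6) = 98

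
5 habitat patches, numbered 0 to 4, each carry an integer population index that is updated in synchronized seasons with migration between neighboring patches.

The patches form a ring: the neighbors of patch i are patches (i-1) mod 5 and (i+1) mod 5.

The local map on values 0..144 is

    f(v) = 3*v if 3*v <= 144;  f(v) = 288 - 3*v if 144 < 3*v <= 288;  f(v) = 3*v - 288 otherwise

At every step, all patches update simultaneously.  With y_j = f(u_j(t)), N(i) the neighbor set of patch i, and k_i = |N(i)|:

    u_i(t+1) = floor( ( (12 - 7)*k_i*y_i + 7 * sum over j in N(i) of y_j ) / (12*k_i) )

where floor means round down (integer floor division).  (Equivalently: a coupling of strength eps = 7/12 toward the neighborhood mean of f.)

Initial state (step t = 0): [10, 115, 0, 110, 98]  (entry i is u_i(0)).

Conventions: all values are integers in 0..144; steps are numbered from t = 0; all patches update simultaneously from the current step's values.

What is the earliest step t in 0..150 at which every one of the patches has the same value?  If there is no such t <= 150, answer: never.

Simulating step by step:
t=0: [10, 115, 0, 110, 98]  (not all equal)
t=1: [30, 32, 28, 19, 23]  (not all equal)
t=2: [85, 90, 79, 68, 71]  (not all equal)
t=3: [40, 32, 51, 71, 65]  (not all equal)
t=4: [105, 114, 106, 97, 95]  (not all equal)
t=5: [27, 39, 29, 10, 10]  (not all equal)
t=6: [76, 97, 79, 46, 44]  (not all equal)
t=7: [64, 33, 62, 110, 112]  (not all equal)
t=8: [82, 99, 83, 61, 60]  (not all equal)
t=9: [51, 27, 49, 86, 87]  (not all equal)
t=10: [87, 114, 91, 61, 59]  (not all equal)
t=11: [59, 34, 52, 80, 84]  (not all equal)
t=12: [86, 113, 98, 69, 61]  (not all equal)
t=13: [58, 31, 41, 66, 76]  (not all equal)
t=14: [92, 107, 104, 90, 84]  (not all equal)
t=15: [25, 24, 24, 25, 23]  (not all equal)
t=16: [72, 72, 72, 72, 72]  (all equal)

Answer: 16
Key observation: Synchronization is absorbing here: once all patches are equal they stay equal, and step 16 is the first all-equal step.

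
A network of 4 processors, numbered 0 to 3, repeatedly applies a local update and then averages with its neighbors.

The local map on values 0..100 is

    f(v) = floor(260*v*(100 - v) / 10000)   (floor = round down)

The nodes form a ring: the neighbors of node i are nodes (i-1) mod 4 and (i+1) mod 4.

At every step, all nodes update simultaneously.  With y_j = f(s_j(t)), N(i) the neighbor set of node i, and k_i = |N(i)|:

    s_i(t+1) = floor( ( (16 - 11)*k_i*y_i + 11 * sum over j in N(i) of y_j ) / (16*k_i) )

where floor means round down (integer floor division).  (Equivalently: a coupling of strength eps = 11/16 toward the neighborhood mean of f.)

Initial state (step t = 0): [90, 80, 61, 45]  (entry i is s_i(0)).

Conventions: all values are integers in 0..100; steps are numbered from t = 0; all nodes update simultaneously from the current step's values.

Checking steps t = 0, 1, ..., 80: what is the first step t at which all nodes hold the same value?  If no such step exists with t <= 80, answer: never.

Simulating step by step:
t=0: [90, 80, 61, 45]  (not all equal)
t=1: [43, 41, 55, 48]  (not all equal)
t=2: [63, 63, 63, 63]  (all equal)

Answer: 2
Key observation: Synchronization is absorbing here: once all nodes are equal they stay equal, and step 2 is the first all-equal step.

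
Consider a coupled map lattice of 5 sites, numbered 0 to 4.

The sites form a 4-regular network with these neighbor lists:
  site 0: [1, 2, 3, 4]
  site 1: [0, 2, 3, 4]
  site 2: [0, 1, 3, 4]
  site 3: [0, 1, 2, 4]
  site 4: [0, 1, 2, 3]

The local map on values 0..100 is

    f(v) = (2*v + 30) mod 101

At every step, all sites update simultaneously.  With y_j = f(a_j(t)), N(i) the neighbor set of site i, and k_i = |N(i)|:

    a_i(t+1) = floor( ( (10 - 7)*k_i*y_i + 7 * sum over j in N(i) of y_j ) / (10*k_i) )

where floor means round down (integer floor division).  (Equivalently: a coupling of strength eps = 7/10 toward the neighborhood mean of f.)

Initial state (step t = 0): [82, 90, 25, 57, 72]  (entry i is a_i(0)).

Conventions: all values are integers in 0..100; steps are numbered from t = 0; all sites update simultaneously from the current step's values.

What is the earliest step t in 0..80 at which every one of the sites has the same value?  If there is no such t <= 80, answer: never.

Simulating step by step:
t=0: [82, 90, 25, 57, 72]  (not all equal)
t=1: [63, 52, 61, 57, 61]  (not all equal)
t=2: [47, 44, 47, 46, 47]  (not all equal)
t=3: [21, 20, 21, 21, 21]  (not all equal)
t=4: [71, 71, 71, 71, 71]  (all equal)

Answer: 4
Key observation: Synchronization is absorbing here: once all sites are equal they stay equal, and step 4 is the first all-equal step.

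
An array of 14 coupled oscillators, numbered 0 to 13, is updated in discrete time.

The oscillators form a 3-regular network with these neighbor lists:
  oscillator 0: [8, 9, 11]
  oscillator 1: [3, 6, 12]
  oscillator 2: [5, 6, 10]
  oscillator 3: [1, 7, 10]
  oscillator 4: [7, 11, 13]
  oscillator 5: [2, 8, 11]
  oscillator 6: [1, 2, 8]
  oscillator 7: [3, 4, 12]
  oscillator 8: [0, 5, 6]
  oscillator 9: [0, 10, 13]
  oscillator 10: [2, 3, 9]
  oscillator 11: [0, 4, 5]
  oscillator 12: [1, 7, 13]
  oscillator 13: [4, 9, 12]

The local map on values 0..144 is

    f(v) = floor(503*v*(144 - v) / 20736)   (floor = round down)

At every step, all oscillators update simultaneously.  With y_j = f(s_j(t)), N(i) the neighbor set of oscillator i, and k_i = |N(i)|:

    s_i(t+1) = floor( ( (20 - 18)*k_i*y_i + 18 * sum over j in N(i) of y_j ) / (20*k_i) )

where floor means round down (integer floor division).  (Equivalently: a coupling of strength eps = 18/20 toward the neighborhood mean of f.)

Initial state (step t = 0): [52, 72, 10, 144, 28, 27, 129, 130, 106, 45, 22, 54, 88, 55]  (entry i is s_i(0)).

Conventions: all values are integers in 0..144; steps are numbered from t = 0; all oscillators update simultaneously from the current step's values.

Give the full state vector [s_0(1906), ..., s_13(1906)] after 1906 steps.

Answer: [122, 122, 122, 122, 122, 122, 122, 122, 122, 122, 122, 122, 122, 122]
Key observation: The state at step 18, [122, 122, 122, 122, 122, 122, 122, 122, 122, 122, 122, 122, 122, 122], reappears at step 22: the system is in a cycle of period 4 from step 18 on.  Therefore the state at step 1906 equals the state at step 18 + ((1906 - 18) mod 4) = 18, which is [122, 122, 122, 122, 122, 122, 122, 122, 122, 122, 122, 122, 122, 122].

Derivation:
t=0: [52, 72, 10, 144, 28, 27, 129, 130, 106, 45, 22, 54, 88, 55]
t=1: [108, 62, 59, 70, 91, 81, 80, 63, 81, 100, 48, 92, 98, 103]
t=2: [112, 119, 119, 119, 113, 120, 122, 117, 114, 102, 116, 111, 115, 109]
t=3: [90, 72, 70, 75, 85, 79, 74, 78, 74, 87, 81, 80, 80, 89]
t=4: [122, 124, 124, 124, 121, 124, 125, 123, 122, 119, 123, 121, 122, 121]
t=5: [67, 60, 59, 61, 65, 63, 61, 63, 61, 65, 63, 64, 63, 67]
t=6: [123, 122, 122, 122, 124, 122, 121, 123, 123, 124, 122, 124, 123, 123]
t=7: [60, 64, 65, 64, 61, 62, 64, 62, 64, 62, 63, 62, 62, 60]
t=8: [123, 123, 123, 123, 122, 123, 124, 123, 123, 122, 123, 122, 123, 122]
t=9: [63, 61, 61, 62, 64, 62, 61, 62, 61, 63, 62, 63, 62, 64]
t=10: [122, 122, 122, 122, 123, 122, 122, 123, 122, 123, 122, 123, 123, 123]
t=11: [63, 64, 65, 64, 62, 64, 65, 62, 65, 63, 64, 63, 62, 62]
t=12: [123, 123, 124, 123, 123, 123, 124, 123, 123, 123, 123, 123, 123, 123]
t=13: [62, 61, 61, 62, 62, 61, 61, 62, 61, 62, 61, 62, 62, 62]
t=14: [122, 122, 122, 122, 123, 122, 122, 123, 122, 122, 122, 122, 122, 123]
t=15: [65, 65, 65, 64, 62, 65, 65, 63, 65, 64, 65, 64, 63, 63]
t=16: [124, 123, 124, 123, 123, 124, 124, 123, 124, 123, 124, 123, 123, 123]
t=17: [61, 61, 60, 61, 62, 60, 60, 62, 60, 60, 61, 60, 62, 62]
t=18: [122, 122, 122, 122, 122, 122, 122, 122, 122, 122, 122, 122, 122, 122]
t=19: [65, 65, 65, 65, 65, 65, 65, 65, 65, 65, 65, 65, 65, 65]
t=20: [124, 124, 124, 124, 124, 124, 124, 124, 124, 124, 124, 124, 124, 124]
t=21: [60, 60, 60, 60, 60, 60, 60, 60, 60, 60, 60, 60, 60, 60]
t=22: [122, 122, 122, 122, 122, 122, 122, 122, 122, 122, 122, 122, 122, 122]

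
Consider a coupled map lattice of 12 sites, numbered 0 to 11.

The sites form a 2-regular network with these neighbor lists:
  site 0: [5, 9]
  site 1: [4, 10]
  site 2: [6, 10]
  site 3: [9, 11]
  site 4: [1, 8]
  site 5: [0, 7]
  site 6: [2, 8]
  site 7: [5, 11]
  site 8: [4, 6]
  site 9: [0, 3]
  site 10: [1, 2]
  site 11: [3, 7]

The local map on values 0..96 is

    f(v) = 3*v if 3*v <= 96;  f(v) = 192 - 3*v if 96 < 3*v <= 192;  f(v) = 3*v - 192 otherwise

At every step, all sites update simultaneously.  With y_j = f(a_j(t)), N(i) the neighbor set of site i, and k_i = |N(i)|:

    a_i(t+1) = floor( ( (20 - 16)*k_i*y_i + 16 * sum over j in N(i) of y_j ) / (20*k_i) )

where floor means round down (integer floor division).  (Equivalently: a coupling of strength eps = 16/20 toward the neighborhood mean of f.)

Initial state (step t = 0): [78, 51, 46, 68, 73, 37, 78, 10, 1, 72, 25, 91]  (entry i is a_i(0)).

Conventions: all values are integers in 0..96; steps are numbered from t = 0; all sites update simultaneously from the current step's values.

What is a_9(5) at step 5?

Answer: a_9(5) = 28

Derivation:
t=0: [78, 51, 46, 68, 73, 37, 78, 10, 1, 72, 25, 91]
t=1: [50, 48, 57, 44, 22, 45, 31, 70, 28, 26, 52, 33]
t=2: [62, 50, 55, 80, 66, 35, 60, 63, 80, 56, 34, 49]
t=3: [45, 46, 46, 37, 37, 21, 32, 53, 16, 26, 45, 29]
t=4: [67, 66, 72, 82, 57, 48, 60, 66, 80, 70, 54, 63]
t=5: [28, 21, 21, 19, 25, 15, 31, 21, 22, 28, 18, 24]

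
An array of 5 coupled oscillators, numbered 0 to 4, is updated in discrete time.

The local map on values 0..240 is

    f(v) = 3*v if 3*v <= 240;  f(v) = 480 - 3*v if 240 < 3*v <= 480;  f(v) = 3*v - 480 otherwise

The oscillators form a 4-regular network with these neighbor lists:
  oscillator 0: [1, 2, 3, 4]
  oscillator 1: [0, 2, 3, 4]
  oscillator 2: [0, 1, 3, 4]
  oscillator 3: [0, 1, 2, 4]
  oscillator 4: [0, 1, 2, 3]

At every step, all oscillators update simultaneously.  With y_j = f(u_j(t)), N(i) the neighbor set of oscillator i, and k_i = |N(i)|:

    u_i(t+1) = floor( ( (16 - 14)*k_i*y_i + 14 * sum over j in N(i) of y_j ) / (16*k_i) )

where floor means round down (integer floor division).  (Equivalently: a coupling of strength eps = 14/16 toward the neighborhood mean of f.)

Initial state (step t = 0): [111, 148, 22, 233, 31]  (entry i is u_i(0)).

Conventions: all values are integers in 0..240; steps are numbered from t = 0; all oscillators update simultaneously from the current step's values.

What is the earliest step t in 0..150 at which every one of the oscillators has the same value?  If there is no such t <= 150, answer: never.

Answer: 4
Key observation: Synchronization is absorbing here: once all oscillators are equal they stay equal, and step 4 is the first all-equal step.

Derivation:
t=0: [111, 148, 22, 233, 31]  (not all equal)
t=1: [108, 119, 116, 102, 114]  (not all equal)
t=2: [143, 146, 145, 141, 145]  (not all equal)
t=3: [47, 48, 48, 47, 48]  (not all equal)
t=4: [142, 142, 142, 142, 142]  (all equal)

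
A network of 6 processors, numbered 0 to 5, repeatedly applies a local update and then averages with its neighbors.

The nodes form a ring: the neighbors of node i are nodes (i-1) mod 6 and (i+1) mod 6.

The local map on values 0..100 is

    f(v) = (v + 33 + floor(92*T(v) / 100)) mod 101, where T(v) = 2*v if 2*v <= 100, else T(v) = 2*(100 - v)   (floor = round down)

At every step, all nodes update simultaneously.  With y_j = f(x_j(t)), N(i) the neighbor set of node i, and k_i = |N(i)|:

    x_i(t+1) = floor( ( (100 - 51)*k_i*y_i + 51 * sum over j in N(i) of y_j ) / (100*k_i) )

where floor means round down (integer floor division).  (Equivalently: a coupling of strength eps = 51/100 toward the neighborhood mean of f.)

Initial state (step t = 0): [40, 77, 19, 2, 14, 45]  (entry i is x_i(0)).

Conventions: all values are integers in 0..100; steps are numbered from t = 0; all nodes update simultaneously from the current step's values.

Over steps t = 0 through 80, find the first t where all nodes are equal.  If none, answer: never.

Answer: 7
Key observation: Synchronization is absorbing here: once all nodes are equal they stay equal, and step 7 is the first all-equal step.

Derivation:
t=0: [40, 77, 19, 2, 14, 45]  (not all equal)
t=1: [50, 58, 64, 58, 60, 58]  (not all equal)
t=2: [70, 67, 64, 65, 66, 68]  (not all equal)
t=3: [57, 59, 60, 61, 59, 58]  (not all equal)
t=4: [67, 66, 65, 64, 65, 67]  (not all equal)
t=5: [59, 60, 61, 61, 60, 59]  (not all equal)
t=6: [65, 65, 64, 64, 65, 65]  (not all equal)
t=7: [61, 61, 61, 61, 61, 61]  (all equal)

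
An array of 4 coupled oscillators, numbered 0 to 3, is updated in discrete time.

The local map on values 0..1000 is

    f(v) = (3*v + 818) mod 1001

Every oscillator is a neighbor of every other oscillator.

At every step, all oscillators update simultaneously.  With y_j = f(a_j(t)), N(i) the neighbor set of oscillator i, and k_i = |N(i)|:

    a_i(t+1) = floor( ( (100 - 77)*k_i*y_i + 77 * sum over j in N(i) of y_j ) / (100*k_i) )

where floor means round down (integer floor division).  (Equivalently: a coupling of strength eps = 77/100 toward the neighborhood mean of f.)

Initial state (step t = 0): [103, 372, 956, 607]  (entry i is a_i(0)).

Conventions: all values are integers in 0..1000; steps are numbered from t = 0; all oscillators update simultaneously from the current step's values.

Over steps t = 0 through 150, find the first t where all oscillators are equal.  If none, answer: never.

Answer: 4
Key observation: Synchronization is absorbing here: once all oscillators are equal they stay equal, and step 4 is the first all-equal step.

Derivation:
t=0: [103, 372, 956, 607]  (not all equal)
t=1: [607, 585, 592, 593]  (not all equal)
t=2: [597, 599, 598, 598]  (not all equal)
t=3: [610, 609, 610, 610]  (not all equal)
t=4: [645, 645, 645, 645]  (all equal)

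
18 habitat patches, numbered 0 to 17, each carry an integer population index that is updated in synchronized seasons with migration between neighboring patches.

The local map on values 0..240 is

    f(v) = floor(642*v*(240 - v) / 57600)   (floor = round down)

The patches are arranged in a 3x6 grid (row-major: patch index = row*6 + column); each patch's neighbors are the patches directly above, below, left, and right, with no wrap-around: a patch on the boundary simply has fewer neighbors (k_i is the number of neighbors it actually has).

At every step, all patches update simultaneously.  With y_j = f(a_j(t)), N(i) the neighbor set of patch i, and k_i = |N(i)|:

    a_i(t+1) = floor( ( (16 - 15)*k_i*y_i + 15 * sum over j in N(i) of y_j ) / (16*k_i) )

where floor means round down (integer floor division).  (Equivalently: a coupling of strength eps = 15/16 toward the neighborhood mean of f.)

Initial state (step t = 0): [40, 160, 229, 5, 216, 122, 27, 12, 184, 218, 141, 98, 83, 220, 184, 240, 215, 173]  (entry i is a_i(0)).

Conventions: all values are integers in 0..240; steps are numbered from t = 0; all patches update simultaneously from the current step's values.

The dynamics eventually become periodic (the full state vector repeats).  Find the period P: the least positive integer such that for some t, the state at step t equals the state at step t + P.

Answer: 2
Key observation: The state at step 7, [151, 151, 151, 151, 151, 151, 151, 151, 151, 151, 151, 151, 151, 151, 151, 151, 151, 151], reappears at step 9 — and no state repeats earlier — so the cycle the system enters has period 2.

Derivation:
t=0: [40, 160, 229, 5, 216, 122, 27, 12, 184, 218, 141, 98, 83, 220, 184, 240, 215, 173]
t=1: [102, 54, 85, 43, 106, 109, 86, 88, 59, 69, 85, 148, 62, 93, 58, 70, 92, 108]
t=2: [130, 147, 110, 141, 134, 154, 142, 133, 134, 123, 147, 154, 147, 131, 133, 132, 145, 151]
t=3: [153, 158, 155, 158, 151, 152, 156, 156, 158, 156, 154, 149, 156, 156, 158, 157, 153, 149]
t=4: [145, 146, 144, 146, 146, 149, 146, 145, 145, 145, 148, 149, 146, 145, 144, 145, 147, 149]
t=5: [152, 153, 152, 152, 151, 151, 152, 152, 153, 152, 151, 151, 152, 153, 153, 153, 151, 151]
t=6: [148, 148, 148, 149, 149, 149, 149, 148, 148, 148, 149, 149, 148, 148, 148, 148, 148, 149]
t=7: [151, 151, 151, 151, 151, 151, 151, 151, 151, 151, 151, 151, 151, 151, 151, 151, 151, 151]
t=8: [149, 149, 149, 149, 149, 149, 149, 149, 149, 149, 149, 149, 149, 149, 149, 149, 149, 149]
t=9: [151, 151, 151, 151, 151, 151, 151, 151, 151, 151, 151, 151, 151, 151, 151, 151, 151, 151]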